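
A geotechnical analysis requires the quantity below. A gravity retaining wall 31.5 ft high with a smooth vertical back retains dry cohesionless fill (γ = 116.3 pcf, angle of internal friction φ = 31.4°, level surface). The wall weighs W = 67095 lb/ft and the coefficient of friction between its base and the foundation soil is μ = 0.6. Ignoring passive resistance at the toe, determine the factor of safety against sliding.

2.22

K_a = tan²(45° − 31.4°/2) = 0.3149.
P_a = ½K_aγH² = 0.5×0.3149×116.3×31.5² = 18170 lb/ft, acting at H/3 = 10.50 ft above the base.
FS_sliding = μW / P_a = 0.6×67095 / 18170 = 2.216.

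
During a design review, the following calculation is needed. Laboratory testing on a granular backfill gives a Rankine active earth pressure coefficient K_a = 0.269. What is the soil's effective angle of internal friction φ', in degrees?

35.2°

K_a = tan²(45° − φ/2) ⇒ 45° − φ/2 = arctan(√0.269) = 27.41°.
φ = 2(45° − 27.41°) = 35.17°.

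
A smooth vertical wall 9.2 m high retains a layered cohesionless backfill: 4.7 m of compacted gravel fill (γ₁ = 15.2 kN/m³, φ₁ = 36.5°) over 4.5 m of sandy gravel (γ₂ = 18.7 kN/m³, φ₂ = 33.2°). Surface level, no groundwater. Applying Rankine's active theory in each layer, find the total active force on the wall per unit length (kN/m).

192 kN/m

K_a1 = tan²(45°−36.5°/2) = 0.2541; K_a2 = tan²(45°−33.2°/2) = 0.2924.
Layer 1: σ at base = K_a1 γ₁ h₁ = 18.15 kPa; P₁ = ½×18.15×4.7 = 42.65.
Layer 2: σ_v at top = γ₁h₁ = 71.44; σ_h top = K_a2×71.44 = 20.89; σ_h base = K_a2×(71.44+18.7×4.5) = 45.49.
P₂ = ½(20.89+45.49)×4.5 = 149.3. Total P_a = 42.65+149.3 = 192.0 kN/m.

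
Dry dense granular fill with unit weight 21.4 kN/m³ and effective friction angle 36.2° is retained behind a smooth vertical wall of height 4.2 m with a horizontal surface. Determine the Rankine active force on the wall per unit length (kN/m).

48.6 kN/m

K_a = tan²(45° − φ/2) = 0.2574.
P_a = ½ K_a γ H² = 0.5 × 0.2574 × 21.4 × 4.2² = 48.58 kN/m.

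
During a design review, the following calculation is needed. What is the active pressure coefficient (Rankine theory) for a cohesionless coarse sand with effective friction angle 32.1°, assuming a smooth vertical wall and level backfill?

K_a = tan²(45° − φ/2) = tan²(28.95°) = 0.3060.

0.306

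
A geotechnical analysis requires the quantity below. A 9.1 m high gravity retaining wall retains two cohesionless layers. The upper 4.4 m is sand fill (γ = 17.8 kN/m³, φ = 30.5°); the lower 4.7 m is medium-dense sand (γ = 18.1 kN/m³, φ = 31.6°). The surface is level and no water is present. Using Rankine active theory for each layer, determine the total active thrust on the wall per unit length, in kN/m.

K_a1 = tan²(45°−30.5°/2) = 0.3267; K_a2 = tan²(45°−31.6°/2) = 0.3123.
Layer 1: σ at base = K_a1 γ₁ h₁ = 25.58 kPa; P₁ = ½×25.58×4.4 = 56.29.
Layer 2: σ_v at top = γ₁h₁ = 78.32; σ_h top = K_a2×78.32 = 24.46; σ_h base = K_a2×(78.32+18.1×4.7) = 51.03.
P₂ = ½(24.46+51.03)×4.7 = 177.4. Total P_a = 56.29+177.4 = 233.7 kN/m.

234 kN/m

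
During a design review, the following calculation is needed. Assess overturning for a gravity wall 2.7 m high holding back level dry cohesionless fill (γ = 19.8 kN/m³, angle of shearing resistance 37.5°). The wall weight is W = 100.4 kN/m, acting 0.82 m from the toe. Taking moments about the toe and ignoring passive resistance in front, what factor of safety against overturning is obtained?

5.21

K_a = tan²(45° − 37.5°/2) = 0.2432.
P_a = ½K_aγH² = 0.5×0.2432×19.8×2.7² = 17.55 kN/m, acting at H/3 = 0.9000 m above the base.
Overturning moment M_o = P_a × H/3 = 17.55 × 0.9000 = 15.80.
Resisting moment M_r = W × 0.82 = 100.4 × 0.82 = 82.33.
FS_overturning = M_r/M_o = 82.33/15.80 = 5.212.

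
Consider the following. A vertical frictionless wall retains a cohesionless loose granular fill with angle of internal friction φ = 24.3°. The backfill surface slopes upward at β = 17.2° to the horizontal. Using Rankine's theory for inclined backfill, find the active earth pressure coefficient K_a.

K_a = cos β · (cos β − √(cos²β − cos²φ)) / (cos β + √(cos²β − cos²φ)).
cos β = 0.9553, cos φ = 0.9114, √(cos²β − cos²φ) = 0.2862.
K_a = 0.9553 × (0.9553 − 0.2862)/(0.9553 + 0.2862) = 0.5149.

0.515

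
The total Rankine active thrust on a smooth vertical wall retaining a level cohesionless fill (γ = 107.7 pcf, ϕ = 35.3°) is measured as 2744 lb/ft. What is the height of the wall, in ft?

K_a = 0.2675. P_a = ½ K_a γ H² ⇒ H = √(2P_a/(K_a γ)).
H = √(2×2744/(0.2675×107.7)) = 13.80 ft.

13.8 ft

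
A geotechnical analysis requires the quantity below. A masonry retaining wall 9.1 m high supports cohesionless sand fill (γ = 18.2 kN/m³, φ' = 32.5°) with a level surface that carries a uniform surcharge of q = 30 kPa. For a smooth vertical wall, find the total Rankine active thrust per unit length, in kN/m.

309 kN/m

K_a = tan²(45° − φ/2) = 0.3010.
Soil triangle: ½ K_a γ H² = 0.5×0.3010×18.2×9.1² = 226.8 kN/m.
Surcharge rectangle: K_a q H = 0.3010×30×9.1 = 82.17 kN/m.
Total = 226.8 + 82.17 = 309.0 kN/m.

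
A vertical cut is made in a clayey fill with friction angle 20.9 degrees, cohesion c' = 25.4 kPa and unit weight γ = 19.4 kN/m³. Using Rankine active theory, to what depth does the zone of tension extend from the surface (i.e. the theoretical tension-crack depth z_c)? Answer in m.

K_a = tan²(45° − 20.9°/2) = 0.4741; √K_a = 0.6886.
The active pressure is zero where K_a γ z = 2c√K_a, so z_c = 2c/(γ√K_a) = 2×25.4/(19.4×0.6886) = 3.803 m.

3.80 m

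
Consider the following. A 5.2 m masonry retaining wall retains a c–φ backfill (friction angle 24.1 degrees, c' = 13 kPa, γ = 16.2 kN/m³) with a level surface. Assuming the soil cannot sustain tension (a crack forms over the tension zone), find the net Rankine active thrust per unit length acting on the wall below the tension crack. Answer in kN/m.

K_a = 0.4201; √K_a = 0.6482.
Tension-crack depth z_c = 2c/(γ√K_a) = 2×13/(16.2×0.6482) = 2.476 m.
σ_a at base = K_a γ H − 2c√K_a = 0.4201×16.2×5.2 − 2×13×0.6482 = 18.54 kPa.
P_a = ½ × 18.54 × (H − z_c) = 0.5×18.54×2.724 = 25.25 kN/m.

25.2 kN/m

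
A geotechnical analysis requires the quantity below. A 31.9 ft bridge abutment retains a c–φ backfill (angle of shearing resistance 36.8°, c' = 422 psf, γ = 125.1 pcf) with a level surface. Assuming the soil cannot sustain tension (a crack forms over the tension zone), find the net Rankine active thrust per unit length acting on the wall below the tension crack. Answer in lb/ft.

5330 lb/ft

K_a = 0.2508; √K_a = 0.5008.
Tension-crack depth z_c = 2c/(γ√K_a) = 2×422/(125.1×0.5008) = 13.47 ft.
σ_a at base = K_a γ H − 2c√K_a = 0.2508×125.1×31.9 − 2×422×0.5008 = 578.1 psf.
P_a = ½ × 578.1 × (H − z_c) = 0.5×578.1×18.43 = 5326 lb/ft.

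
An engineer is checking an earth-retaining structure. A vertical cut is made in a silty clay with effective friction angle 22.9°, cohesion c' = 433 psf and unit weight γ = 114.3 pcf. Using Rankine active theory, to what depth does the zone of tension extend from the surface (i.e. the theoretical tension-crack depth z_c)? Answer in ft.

11.4 ft

K_a = tan²(45° − 22.9°/2) = 0.4398; √K_a = 0.6631.
The active pressure is zero where K_a γ z = 2c√K_a, so z_c = 2c/(γ√K_a) = 2×433/(114.3×0.6631) = 11.43 ft.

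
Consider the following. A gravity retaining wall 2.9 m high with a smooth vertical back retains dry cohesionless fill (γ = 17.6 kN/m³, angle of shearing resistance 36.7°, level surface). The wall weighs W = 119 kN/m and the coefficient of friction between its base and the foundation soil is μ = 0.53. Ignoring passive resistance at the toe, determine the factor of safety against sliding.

K_a = tan²(45° − 36.7°/2) = 0.2519.
P_a = ½K_aγH² = 0.5×0.2519×17.6×2.9² = 18.64 kN/m, acting at H/3 = 0.9667 m above the base.
FS_sliding = μW / P_a = 0.53×119 / 18.64 = 3.384.

3.38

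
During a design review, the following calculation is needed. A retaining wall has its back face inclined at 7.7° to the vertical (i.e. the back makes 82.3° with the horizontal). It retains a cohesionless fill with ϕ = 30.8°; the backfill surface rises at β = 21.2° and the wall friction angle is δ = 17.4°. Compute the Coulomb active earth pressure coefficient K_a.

K_a = sin²(α+φ) / [sin²α · sin(α−δ) · (1 + √{sin(φ+δ)sin(φ−β) / (sin(α−δ)sin(α+β))})²].
With α = 82.3°, φ = 30.8°, δ = 17.4°, β = 21.2°: K_a = 0.5027.

0.503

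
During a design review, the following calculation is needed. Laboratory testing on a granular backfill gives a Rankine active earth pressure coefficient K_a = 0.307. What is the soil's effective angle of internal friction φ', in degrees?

32.0°

K_a = tan²(45° − φ/2) ⇒ 45° − φ/2 = arctan(√0.307) = 28.99°.
φ = 2(45° − 28.99°) = 32.02°.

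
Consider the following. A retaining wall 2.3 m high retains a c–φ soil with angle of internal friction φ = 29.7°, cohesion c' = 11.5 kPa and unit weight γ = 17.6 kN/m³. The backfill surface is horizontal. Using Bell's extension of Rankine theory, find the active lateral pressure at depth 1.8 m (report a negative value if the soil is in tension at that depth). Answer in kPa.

-2.67 kPa

K_a = (1 − sin φ)/(1 + sin φ) = 0.3374.
σ_a = K_a γ z − 2c√K_a = 0.3374×17.6×1.8 − 2×11.5×0.5808 = -2.671 kPa.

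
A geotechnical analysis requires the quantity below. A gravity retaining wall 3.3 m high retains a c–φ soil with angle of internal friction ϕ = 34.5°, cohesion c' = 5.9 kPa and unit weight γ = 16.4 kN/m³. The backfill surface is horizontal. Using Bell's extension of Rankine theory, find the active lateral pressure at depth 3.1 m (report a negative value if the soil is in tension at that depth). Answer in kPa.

K_a = (1 − sin φ)/(1 + sin φ) = 0.2768.
σ_a = K_a γ z − 2c√K_a = 0.2768×16.4×3.1 − 2×5.9×0.5261 = 7.865 kPa.

7.86 kPa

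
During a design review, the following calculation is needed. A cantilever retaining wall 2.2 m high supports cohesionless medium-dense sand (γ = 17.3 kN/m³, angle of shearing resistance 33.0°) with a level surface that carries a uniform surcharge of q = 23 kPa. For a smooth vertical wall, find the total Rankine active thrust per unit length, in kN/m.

K_a = tan²(45° − φ/2) = 0.2948.
Soil triangle: ½ K_a γ H² = 0.5×0.2948×17.3×2.2² = 12.34 kN/m.
Surcharge rectangle: K_a q H = 0.2948×23×2.2 = 14.92 kN/m.
Total = 12.34 + 14.92 = 27.26 kN/m.

27.3 kN/m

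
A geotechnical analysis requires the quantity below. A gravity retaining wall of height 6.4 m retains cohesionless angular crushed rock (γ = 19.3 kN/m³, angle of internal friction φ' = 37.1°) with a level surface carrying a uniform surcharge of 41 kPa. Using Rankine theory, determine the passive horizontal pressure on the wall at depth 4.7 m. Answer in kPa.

532 kPa

K_p = (1 + sin φ)/(1 − sin φ) = 4.040.
σ_v = γz + q = 19.3 × 4.7 + 41 = 131.7 kPa.
σ_h = K_p σ_v = 4.040 × 131.7 = 532.2 kPa.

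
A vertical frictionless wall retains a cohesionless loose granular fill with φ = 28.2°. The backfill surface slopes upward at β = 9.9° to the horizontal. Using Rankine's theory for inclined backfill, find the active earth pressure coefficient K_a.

K_a = cos β · (cos β − √(cos²β − cos²φ)) / (cos β + √(cos²β − cos²φ)).
cos β = 0.9851, cos φ = 0.8813, √(cos²β − cos²φ) = 0.4402.
K_a = 0.9851 × (0.9851 − 0.4402)/(0.9851 + 0.4402) = 0.3767.

0.377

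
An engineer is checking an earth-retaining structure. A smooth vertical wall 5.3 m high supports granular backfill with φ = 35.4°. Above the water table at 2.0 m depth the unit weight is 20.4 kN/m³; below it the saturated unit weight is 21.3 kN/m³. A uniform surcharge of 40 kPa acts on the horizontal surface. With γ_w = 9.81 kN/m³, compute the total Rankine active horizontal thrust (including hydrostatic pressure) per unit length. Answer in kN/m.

173 kN/m

K_a = tan²(45° − φ/2) = 0.2664.
γ' = 21.3 − 9.81 = 11.49 kN/m³. h₂ = H − d_w = 3.3 m.
σ'_h: at surface K_a·q = 10.66; at WT K_a(q+γd_w) = 21.53; at base K_a(q+γd_w+γ'h₂) = 31.63 kPa.
P₁ = ½(10.66+21.53)×2.0 = 32.18; P₂ = ½(21.53+31.63)×3.3 = 87.70; P_w = ½γ_w h₂² = 53.42.
Total = 32.18+87.70+53.42 = 173.3 kN/m.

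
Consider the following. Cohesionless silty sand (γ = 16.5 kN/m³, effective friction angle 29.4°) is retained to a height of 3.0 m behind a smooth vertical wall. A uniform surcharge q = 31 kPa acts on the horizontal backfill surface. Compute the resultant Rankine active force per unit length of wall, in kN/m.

57.1 kN/m

K_a = tan²(45° − φ/2) = 0.3415.
Soil triangle: ½ K_a γ H² = 0.5×0.3415×16.5×3.0² = 25.35 kN/m.
Surcharge rectangle: K_a q H = 0.3415×31×3.0 = 31.76 kN/m.
Total = 25.35 + 31.76 = 57.11 kN/m.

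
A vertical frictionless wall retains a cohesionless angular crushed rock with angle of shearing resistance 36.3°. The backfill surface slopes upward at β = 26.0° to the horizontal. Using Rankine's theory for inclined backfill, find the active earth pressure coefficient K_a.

0.347

K_a = cos β · (cos β − √(cos²β − cos²φ)) / (cos β + √(cos²β − cos²φ)).
cos β = 0.8988, cos φ = 0.8059, √(cos²β − cos²φ) = 0.3979.
K_a = 0.8988 × (0.8988 − 0.3979)/(0.8988 + 0.3979) = 0.3472.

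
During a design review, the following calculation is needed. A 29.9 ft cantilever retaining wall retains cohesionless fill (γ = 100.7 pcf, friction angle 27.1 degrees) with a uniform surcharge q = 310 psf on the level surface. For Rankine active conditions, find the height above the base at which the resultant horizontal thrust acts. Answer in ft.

10.8 ft

K_a = 0.3741.
Triangular part P₁ = ½K_aγH² = 16840 at H/3 = 9.967 ft; rectangular part P₂ = K_a q H = 3467 at H/2 = 14.95 ft.
ȳ = (P₁·9.967 + P₂·14.95)/(P₁+P₂) = 10.82 ft.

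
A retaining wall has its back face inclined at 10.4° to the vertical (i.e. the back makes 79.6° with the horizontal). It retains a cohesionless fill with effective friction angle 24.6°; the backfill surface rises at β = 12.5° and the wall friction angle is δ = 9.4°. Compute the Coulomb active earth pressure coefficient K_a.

0.564

K_a = sin²(α+φ) / [sin²α · sin(α−δ) · (1 + √{sin(φ+δ)sin(φ−β) / (sin(α−δ)sin(α+β))})²].
With α = 79.6°, φ = 24.6°, δ = 9.4°, β = 12.5°: K_a = 0.5640.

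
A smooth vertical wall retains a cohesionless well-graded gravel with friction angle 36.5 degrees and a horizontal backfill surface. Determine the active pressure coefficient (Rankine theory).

K_a = tan²(45° − φ/2) = tan²(26.75°) = 0.2541.

0.254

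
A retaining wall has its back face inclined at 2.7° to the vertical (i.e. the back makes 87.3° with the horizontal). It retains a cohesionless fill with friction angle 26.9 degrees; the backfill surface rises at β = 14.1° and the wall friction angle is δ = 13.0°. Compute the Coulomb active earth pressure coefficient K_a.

K_a = sin²(α+φ) / [sin²α · sin(α−δ) · (1 + √{sin(φ+δ)sin(φ−β) / (sin(α−δ)sin(α+β))})²].
With α = 87.3°, φ = 26.9°, δ = 13.0°, β = 14.1°: K_a = 0.4495.

0.450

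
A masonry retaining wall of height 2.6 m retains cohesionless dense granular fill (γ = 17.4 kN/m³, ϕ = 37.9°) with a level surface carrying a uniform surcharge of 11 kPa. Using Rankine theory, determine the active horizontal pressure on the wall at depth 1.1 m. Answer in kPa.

7.20 kPa

K_a = (1 − sin φ)/(1 + sin φ) = 0.2389.
σ_v = γz + q = 17.4 × 1.1 + 11 = 30.14 kPa.
σ_h = K_a σ_v = 0.2389 × 30.14 = 7.202 kPa.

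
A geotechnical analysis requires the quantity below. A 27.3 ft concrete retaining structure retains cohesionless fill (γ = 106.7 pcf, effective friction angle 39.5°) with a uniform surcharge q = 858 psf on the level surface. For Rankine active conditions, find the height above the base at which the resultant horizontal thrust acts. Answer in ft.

K_a = 0.2224.
Triangular part P₁ = ½K_aγH² = 8844 at H/3 = 9.100 ft; rectangular part P₂ = K_a q H = 5210 at H/2 = 13.65 ft.
ȳ = (P₁·9.100 + P₂·13.65)/(P₁+P₂) = 10.79 ft.

10.8 ft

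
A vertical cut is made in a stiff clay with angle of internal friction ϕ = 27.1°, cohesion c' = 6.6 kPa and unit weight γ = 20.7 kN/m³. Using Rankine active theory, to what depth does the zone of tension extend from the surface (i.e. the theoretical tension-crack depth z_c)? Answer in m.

K_a = tan²(45° − 27.1°/2) = 0.3741; √K_a = 0.6116.
The active pressure is zero where K_a γ z = 2c√K_a, so z_c = 2c/(γ√K_a) = 2×6.6/(20.7×0.6116) = 1.043 m.

1.04 m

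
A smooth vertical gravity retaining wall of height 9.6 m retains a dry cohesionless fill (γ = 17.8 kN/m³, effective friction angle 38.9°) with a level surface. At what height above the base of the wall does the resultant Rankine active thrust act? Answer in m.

3.20 m

K_a = 0.2285.
The pressure distribution is triangular, so the resultant acts at H/3 above the base = 9.6/3 = 3.200 m.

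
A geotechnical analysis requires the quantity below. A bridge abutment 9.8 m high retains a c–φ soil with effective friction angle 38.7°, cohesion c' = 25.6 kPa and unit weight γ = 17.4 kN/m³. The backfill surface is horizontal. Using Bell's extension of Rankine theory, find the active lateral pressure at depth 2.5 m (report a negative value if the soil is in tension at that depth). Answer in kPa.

-14.6 kPa

K_a = (1 − sin φ)/(1 + sin φ) = 0.2306.
σ_a = K_a γ z − 2c√K_a = 0.2306×17.4×2.5 − 2×25.6×0.4802 = -14.56 kPa.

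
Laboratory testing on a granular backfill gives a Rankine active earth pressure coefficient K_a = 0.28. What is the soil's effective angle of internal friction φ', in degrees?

34.2°

K_a = tan²(45° − φ/2) ⇒ 45° − φ/2 = arctan(√0.28) = 27.89°.
φ = 2(45° − 27.89°) = 34.23°.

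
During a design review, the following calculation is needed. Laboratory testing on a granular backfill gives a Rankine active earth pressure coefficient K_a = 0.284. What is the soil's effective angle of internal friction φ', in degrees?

K_a = tan²(45° − φ/2) ⇒ 45° − φ/2 = arctan(√0.284) = 28.05°.
φ = 2(45° − 28.05°) = 33.89°.

33.9°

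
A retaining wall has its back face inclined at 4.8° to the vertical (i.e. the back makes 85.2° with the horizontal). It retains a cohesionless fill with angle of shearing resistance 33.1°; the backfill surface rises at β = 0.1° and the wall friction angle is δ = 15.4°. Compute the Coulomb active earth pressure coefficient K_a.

0.302

K_a = sin²(α+φ) / [sin²α · sin(α−δ) · (1 + √{sin(φ+δ)sin(φ−β) / (sin(α−δ)sin(α+β))})²].
With α = 85.2°, φ = 33.1°, δ = 15.4°, β = 0.1°: K_a = 0.3017.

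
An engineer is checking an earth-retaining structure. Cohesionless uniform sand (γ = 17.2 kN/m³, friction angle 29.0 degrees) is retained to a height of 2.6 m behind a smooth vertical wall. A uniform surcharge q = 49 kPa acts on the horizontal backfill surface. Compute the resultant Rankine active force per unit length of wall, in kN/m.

64.4 kN/m

K_a = tan²(45° − φ/2) = 0.3470.
Soil triangle: ½ K_a γ H² = 0.5×0.3470×17.2×2.6² = 20.17 kN/m.
Surcharge rectangle: K_a q H = 0.3470×49×2.6 = 44.20 kN/m.
Total = 20.17 + 44.20 = 64.38 kN/m.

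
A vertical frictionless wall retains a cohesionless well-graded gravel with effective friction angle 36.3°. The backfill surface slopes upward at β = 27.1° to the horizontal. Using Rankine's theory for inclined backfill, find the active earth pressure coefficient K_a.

0.359

K_a = cos β · (cos β − √(cos²β − cos²φ)) / (cos β + √(cos²β − cos²φ)).
cos β = 0.8902, cos φ = 0.8059, √(cos²β − cos²φ) = 0.3781.
K_a = 0.8902 × (0.8902 − 0.3781)/(0.8902 + 0.3781) = 0.3594.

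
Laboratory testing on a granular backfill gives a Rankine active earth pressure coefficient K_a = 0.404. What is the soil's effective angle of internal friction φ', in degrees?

K_a = tan²(45° − φ/2) ⇒ 45° − φ/2 = arctan(√0.404) = 32.44°.
φ = 2(45° − 32.44°) = 25.12°.

25.1°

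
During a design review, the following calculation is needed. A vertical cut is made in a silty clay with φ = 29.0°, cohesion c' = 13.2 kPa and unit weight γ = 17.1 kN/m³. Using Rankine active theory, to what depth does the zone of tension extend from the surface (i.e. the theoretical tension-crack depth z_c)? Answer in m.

K_a = tan²(45° − 29.0°/2) = 0.3470; √K_a = 0.5890.
The active pressure is zero where K_a γ z = 2c√K_a, so z_c = 2c/(γ√K_a) = 2×13.2/(17.1×0.5890) = 2.621 m.

2.62 m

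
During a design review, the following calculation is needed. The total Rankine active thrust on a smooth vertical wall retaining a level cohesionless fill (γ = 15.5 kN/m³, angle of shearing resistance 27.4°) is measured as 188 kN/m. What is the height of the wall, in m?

K_a = 0.3697. P_a = ½ K_a γ H² ⇒ H = √(2P_a/(K_a γ)).
H = √(2×188/(0.3697×15.5)) = 8.101 m.

8.10 m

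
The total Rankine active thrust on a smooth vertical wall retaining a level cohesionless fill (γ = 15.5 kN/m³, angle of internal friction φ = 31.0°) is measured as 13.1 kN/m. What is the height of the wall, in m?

K_a = 0.3201. P_a = ½ K_a γ H² ⇒ H = √(2P_a/(K_a γ)).
H = √(2×13.1/(0.3201×15.5)) = 2.298 m.

2.30 m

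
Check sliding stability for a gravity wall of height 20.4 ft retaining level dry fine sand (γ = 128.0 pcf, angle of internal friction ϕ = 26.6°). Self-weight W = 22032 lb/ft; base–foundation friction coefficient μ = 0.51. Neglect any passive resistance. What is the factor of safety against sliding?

K_a = tan²(45° − 26.6°/2) = 0.3814.
P_a = ½K_aγH² = 0.5×0.3814×128.0×20.4² = 10160 lb/ft, acting at H/3 = 6.800 ft above the base.
FS_sliding = μW / P_a = 0.51×22032 / 10160 = 1.106.

1.11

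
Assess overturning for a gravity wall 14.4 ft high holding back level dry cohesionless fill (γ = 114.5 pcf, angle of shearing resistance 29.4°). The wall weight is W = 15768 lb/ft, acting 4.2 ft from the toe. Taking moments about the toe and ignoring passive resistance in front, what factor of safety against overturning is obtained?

3.40

K_a = tan²(45° − 29.4°/2) = 0.3415.
P_a = ½K_aγH² = 0.5×0.3415×114.5×14.4² = 4054 lb/ft, acting at H/3 = 4.800 ft above the base.
Overturning moment M_o = P_a × H/3 = 4054 × 4.800 = 19460.
Resisting moment M_r = W × 4.2 = 15768 × 4.2 = 66230.
FS_overturning = M_r/M_o = 66230/19460 = 3.404.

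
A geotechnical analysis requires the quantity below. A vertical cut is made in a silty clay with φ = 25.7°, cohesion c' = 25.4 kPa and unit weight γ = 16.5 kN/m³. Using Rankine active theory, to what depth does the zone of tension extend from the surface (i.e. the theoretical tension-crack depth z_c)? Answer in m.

K_a = tan²(45° − 25.7°/2) = 0.3950; √K_a = 0.6285.
The active pressure is zero where K_a γ z = 2c√K_a, so z_c = 2c/(γ√K_a) = 2×25.4/(16.5×0.6285) = 4.899 m.

4.90 m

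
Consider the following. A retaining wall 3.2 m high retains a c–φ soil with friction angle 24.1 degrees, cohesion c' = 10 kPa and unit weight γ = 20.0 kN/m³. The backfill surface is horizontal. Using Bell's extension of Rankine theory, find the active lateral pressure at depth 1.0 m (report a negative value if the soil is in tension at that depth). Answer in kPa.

-4.56 kPa

K_a = (1 − sin φ)/(1 + sin φ) = 0.4201.
σ_a = K_a γ z − 2c√K_a = 0.4201×20.0×1.0 − 2×10×0.6482 = -4.561 kPa.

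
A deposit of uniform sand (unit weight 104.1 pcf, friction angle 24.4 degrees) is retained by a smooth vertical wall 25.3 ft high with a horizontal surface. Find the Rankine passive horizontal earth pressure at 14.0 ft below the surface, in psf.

K_p = (1 + sin φ)/(1 − sin φ) = 2.408.
σ_h = K_p γ z = 2.408 × 104.1 × 14.0 = 3509 psf.

3510 psf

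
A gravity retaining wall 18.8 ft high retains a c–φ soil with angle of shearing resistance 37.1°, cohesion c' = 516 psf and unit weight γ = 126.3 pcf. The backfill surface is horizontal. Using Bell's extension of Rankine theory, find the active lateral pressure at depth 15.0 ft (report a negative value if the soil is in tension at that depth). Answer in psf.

-44.5 psf

K_a = (1 − sin φ)/(1 + sin φ) = 0.2475.
σ_a = K_a γ z − 2c√K_a = 0.2475×126.3×15.0 − 2×516×0.4975 = -44.53 psf.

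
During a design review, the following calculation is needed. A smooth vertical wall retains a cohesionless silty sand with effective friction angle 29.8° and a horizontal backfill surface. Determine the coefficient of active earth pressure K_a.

0.336

K_a = (1 − sin φ)/(1 + sin φ) = (1 − sin 29.8°)/(1 + sin 29.8°) = 0.3360.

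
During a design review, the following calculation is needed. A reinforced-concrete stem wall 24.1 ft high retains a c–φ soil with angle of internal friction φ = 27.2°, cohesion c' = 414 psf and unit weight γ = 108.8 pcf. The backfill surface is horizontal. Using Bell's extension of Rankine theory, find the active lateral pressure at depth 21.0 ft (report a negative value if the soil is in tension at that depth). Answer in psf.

346 psf

K_a = (1 − sin φ)/(1 + sin φ) = 0.3726.
σ_a = K_a γ z − 2c√K_a = 0.3726×108.8×21.0 − 2×414×0.6104 = 345.9 psf.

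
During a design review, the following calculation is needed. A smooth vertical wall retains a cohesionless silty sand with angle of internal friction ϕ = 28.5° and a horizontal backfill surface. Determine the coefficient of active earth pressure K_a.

0.354

K_a = tan²(45° − φ/2) = tan²(30.75°) = 0.3540.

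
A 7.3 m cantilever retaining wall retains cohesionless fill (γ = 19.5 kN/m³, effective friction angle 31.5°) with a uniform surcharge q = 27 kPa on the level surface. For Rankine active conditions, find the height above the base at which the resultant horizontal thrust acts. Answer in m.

K_a = 0.3136.
Triangular part P₁ = ½K_aγH² = 163.0 at H/3 = 2.433 m; rectangular part P₂ = K_a q H = 61.82 at H/2 = 3.650 m.
ȳ = (P₁·2.433 + P₂·3.650)/(P₁+P₂) = 2.768 m.

2.77 m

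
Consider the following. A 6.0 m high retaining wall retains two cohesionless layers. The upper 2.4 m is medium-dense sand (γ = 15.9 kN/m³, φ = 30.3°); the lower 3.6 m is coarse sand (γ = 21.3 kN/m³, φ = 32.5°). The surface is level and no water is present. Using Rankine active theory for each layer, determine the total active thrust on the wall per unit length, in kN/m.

98.0 kN/m

K_a1 = tan²(45°−30.3°/2) = 0.3293; K_a2 = tan²(45°−32.5°/2) = 0.3010.
Layer 1: σ at base = K_a1 γ₁ h₁ = 12.57 kPa; P₁ = ½×12.57×2.4 = 15.08.
Layer 2: σ_v at top = γ₁h₁ = 38.16; σ_h top = K_a2×38.16 = 11.49; σ_h base = K_a2×(38.16+21.3×3.6) = 34.56.
P₂ = ½(11.49+34.56)×3.6 = 82.89. Total P_a = 15.08+82.89 = 97.97 kN/m.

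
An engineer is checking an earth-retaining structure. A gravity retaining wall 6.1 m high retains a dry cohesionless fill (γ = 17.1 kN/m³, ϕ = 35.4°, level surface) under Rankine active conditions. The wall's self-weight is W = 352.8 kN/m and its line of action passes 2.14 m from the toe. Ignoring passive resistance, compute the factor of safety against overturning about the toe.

K_a = tan²(45° − 35.4°/2) = 0.2664.
P_a = ½K_aγH² = 0.5×0.2664×17.1×6.1² = 84.75 kN/m, acting at H/3 = 2.033 m above the base.
Overturning moment M_o = P_a × H/3 = 84.75 × 2.033 = 172.3.
Resisting moment M_r = W × 2.14 = 352.8 × 2.14 = 755.0.
FS_overturning = M_r/M_o = 755.0/172.3 = 4.381.

4.38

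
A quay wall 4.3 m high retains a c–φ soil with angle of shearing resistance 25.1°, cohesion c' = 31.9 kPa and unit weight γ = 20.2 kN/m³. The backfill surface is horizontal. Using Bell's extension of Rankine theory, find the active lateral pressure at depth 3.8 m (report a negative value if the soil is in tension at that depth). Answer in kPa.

-9.53 kPa

K_a = (1 − sin φ)/(1 + sin φ) = 0.4043.
σ_a = K_a γ z − 2c√K_a = 0.4043×20.2×3.8 − 2×31.9×0.6358 = -9.533 kPa.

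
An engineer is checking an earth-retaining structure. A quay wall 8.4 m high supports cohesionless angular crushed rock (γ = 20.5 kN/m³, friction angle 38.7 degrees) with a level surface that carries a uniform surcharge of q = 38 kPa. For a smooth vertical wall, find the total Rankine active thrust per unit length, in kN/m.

240 kN/m

K_a = tan²(45° − φ/2) = 0.2306.
Soil triangle: ½ K_a γ H² = 0.5×0.2306×20.5×8.4² = 166.8 kN/m.
Surcharge rectangle: K_a q H = 0.2306×38×8.4 = 73.60 kN/m.
Total = 166.8 + 73.60 = 240.4 kN/m.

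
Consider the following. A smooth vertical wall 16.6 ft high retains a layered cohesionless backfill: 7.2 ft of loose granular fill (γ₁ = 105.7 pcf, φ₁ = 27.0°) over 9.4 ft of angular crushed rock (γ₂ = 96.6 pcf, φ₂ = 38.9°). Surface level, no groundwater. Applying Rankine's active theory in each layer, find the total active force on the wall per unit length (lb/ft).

3640 lb/ft

K_a1 = tan²(45°−27.0°/2) = 0.3755; K_a2 = tan²(45°−38.9°/2) = 0.2285.
Layer 1: σ at base = K_a1 γ₁ h₁ = 285.8 psf; P₁ = ½×285.8×7.2 = 1029.
Layer 2: σ_v at top = γ₁h₁ = 761.0; σ_h top = K_a2×761.0 = 173.9; σ_h base = K_a2×(761.0+96.6×9.4) = 381.4.
P₂ = ½(173.9+381.4)×9.4 = 2610. Total P_a = 1029+2610 = 3639 lb/ft.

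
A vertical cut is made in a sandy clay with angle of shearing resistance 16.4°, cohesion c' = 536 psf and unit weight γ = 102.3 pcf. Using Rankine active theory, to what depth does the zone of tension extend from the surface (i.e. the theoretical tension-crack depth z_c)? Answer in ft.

14.0 ft

K_a = tan²(45° − 16.4°/2) = 0.5596; √K_a = 0.7481.
The active pressure is zero where K_a γ z = 2c√K_a, so z_c = 2c/(γ√K_a) = 2×536/(102.3×0.7481) = 14.01 ft.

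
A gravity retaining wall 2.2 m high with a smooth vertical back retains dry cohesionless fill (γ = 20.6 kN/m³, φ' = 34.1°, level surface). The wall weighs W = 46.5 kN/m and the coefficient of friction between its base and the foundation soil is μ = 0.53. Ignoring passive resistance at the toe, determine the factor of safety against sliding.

1.76

K_a = tan²(45° − 34.1°/2) = 0.2815.
P_a = ½K_aγH² = 0.5×0.2815×20.6×2.2² = 14.03 kN/m, acting at H/3 = 0.7333 m above the base.
FS_sliding = μW / P_a = 0.53×46.5 / 14.03 = 1.756.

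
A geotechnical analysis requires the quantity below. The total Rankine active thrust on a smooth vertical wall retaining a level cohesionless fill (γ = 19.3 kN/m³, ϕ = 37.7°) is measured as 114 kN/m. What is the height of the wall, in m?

K_a = 0.2411. P_a = ½ K_a γ H² ⇒ H = √(2P_a/(K_a γ)).
H = √(2×114/(0.2411×19.3)) = 7.000 m.

7.00 m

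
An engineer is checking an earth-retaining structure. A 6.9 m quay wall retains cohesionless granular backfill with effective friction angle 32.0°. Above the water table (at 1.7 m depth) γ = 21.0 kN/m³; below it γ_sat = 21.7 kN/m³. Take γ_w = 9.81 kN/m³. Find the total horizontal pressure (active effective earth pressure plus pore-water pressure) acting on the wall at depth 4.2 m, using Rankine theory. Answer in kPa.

44.6 kPa

K_a = (1 − sin φ)/(1 + sin φ) = 0.3073.
γ' = 21.7 − 9.81 = 11.89 kN/m³.
Effective vertical stress at 4.2 m: σ'_v = 21.0×1.7 + 11.89×2.50 = 65.42 kPa.
σ'_h = K_a σ'_v = 0.3073 × 65.42 = 20.10 kPa; u = γ_w × 2.50 = 24.53 kPa.
Total σ_h = 20.10 + 24.53 = 44.63 kPa.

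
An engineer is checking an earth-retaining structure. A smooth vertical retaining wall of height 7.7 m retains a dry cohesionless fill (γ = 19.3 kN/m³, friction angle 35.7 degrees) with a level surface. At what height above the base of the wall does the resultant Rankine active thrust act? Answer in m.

2.57 m

K_a = 0.2630.
The pressure distribution is triangular, so the resultant acts at H/3 above the base = 7.7/3 = 2.567 m.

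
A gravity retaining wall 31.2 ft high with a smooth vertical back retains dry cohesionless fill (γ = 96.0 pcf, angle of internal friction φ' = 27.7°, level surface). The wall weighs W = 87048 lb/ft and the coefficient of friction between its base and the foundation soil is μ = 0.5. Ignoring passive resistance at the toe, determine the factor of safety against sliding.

K_a = tan²(45° − 27.7°/2) = 0.3653.
P_a = ½K_aγH² = 0.5×0.3653×96.0×31.2² = 17070 lb/ft, acting at H/3 = 10.40 ft above the base.
FS_sliding = μW / P_a = 0.5×87048 / 17070 = 2.550.

2.55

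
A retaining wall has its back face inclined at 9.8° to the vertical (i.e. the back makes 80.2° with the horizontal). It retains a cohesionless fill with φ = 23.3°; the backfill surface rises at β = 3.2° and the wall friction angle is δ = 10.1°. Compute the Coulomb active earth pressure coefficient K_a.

0.493

K_a = sin²(α+φ) / [sin²α · sin(α−δ) · (1 + √{sin(φ+δ)sin(φ−β) / (sin(α−δ)sin(α+β))})²].
With α = 80.2°, φ = 23.3°, δ = 10.1°, β = 3.2°: K_a = 0.4925.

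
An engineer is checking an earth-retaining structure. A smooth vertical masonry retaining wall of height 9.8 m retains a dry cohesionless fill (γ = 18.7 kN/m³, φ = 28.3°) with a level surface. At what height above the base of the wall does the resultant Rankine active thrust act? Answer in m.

3.27 m

K_a = 0.3568.
The pressure distribution is triangular, so the resultant acts at H/3 above the base = 9.8/3 = 3.267 m.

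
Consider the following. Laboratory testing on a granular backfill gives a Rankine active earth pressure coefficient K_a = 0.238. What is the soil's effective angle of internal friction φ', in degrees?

K_a = tan²(45° − φ/2) ⇒ 45° − φ/2 = arctan(√0.238) = 26.01°.
φ = 2(45° − 26.01°) = 37.99°.

38.0°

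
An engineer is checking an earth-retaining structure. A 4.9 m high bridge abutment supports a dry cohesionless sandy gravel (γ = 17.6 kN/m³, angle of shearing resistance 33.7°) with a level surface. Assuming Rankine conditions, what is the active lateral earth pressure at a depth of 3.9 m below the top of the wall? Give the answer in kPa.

19.7 kPa

K_a = (1 − sin φ)/(1 + sin φ) = 0.2863.
σ_h = K_a γ z = 0.2863 × 17.6 × 3.9 = 19.65 kPa.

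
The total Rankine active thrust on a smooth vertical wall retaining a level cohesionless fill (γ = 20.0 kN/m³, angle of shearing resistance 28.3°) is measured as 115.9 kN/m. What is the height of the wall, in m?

5.70 m

K_a = 0.3568. P_a = ½ K_a γ H² ⇒ H = √(2P_a/(K_a γ)).
H = √(2×115.9/(0.3568×20.0)) = 5.700 m.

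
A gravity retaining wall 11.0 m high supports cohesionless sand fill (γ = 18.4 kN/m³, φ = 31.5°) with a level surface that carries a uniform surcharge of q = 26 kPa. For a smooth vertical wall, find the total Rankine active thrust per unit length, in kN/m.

K_a = tan²(45° − φ/2) = 0.3136.
Soil triangle: ½ K_a γ H² = 0.5×0.3136×18.4×11.0² = 349.1 kN/m.
Surcharge rectangle: K_a q H = 0.3136×26×11.0 = 89.70 kN/m.
Total = 349.1 + 89.70 = 438.8 kN/m.

439 kN/m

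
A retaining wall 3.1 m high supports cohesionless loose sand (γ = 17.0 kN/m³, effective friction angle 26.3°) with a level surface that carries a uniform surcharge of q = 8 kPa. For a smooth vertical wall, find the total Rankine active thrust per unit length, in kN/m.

41.1 kN/m

K_a = tan²(45° − φ/2) = 0.3859.
Soil triangle: ½ K_a γ H² = 0.5×0.3859×17.0×3.1² = 31.52 kN/m.
Surcharge rectangle: K_a q H = 0.3859×8×3.1 = 9.571 kN/m.
Total = 31.52 + 9.571 = 41.10 kN/m.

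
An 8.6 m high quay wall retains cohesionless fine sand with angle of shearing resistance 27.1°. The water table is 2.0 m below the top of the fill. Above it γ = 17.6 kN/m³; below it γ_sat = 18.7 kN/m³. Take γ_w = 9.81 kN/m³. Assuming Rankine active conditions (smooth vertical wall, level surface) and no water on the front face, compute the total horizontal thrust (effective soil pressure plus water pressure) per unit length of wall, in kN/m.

386 kN/m

K_a = tan²(45° − φ/2) = 0.3741.
γ' = 18.7 − 9.81 = 8.890 kN/m³. Depth below WT = 6.6 m.
σ'_h at WT = K_a γ d_w = 13.17 kPa; at base = 13.17 + K_a γ' × 6.6 = 35.11 kPa.
P₁ (0–2.0 m) = ½×13.17×2.0 = 13.17. P₂ (2.0–8.6 m) = ½(13.17+35.11)×6.6 = 159.3.
P_w = ½ γ_w h₂² = 0.5×9.81×6.6² = 213.7. Total = 13.17+159.3+213.7 = 386.2 kN/m.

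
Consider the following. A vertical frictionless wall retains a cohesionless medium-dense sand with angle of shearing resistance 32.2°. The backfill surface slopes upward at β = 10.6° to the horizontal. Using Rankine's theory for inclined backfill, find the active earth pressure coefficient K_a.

0.320

K_a = cos β · (cos β − √(cos²β − cos²φ)) / (cos β + √(cos²β − cos²φ)).
cos β = 0.9829, cos φ = 0.8462, √(cos²β − cos²φ) = 0.5001.
K_a = 0.9829 × (0.9829 − 0.5001)/(0.9829 + 0.5001) = 0.3200.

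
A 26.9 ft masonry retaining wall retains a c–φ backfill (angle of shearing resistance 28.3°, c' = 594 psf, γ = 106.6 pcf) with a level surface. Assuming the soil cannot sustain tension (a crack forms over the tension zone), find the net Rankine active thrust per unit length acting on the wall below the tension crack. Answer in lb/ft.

K_a = 0.3568; √K_a = 0.5973.
Tension-crack depth z_c = 2c/(γ√K_a) = 2×594/(106.6×0.5973) = 18.66 ft.
σ_a at base = K_a γ H − 2c√K_a = 0.3568×106.6×26.9 − 2×594×0.5973 = 313.5 psf.
P_a = ½ × 313.5 × (H − z_c) = 0.5×313.5×8.242 = 1292 lb/ft.

1290 lb/ft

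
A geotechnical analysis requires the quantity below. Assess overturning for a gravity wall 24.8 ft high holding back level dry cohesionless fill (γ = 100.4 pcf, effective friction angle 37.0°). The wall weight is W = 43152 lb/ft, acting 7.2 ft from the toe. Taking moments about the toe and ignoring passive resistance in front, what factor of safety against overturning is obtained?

4.90

K_a = tan²(45° − 37.0°/2) = 0.2486.
P_a = ½K_aγH² = 0.5×0.2486×100.4×24.8² = 7675 lb/ft, acting at H/3 = 8.267 ft above the base.
Overturning moment M_o = P_a × H/3 = 7675 × 8.267 = 63450.
Resisting moment M_r = W × 7.2 = 43152 × 7.2 = 310700.
FS_overturning = M_r/M_o = 310700/63450 = 4.897.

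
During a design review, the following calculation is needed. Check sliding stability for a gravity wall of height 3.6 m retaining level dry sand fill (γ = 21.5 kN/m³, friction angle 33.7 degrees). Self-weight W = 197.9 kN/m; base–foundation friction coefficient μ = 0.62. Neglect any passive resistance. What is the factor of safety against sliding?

K_a = tan²(45° − 33.7°/2) = 0.2863.
P_a = ½K_aγH² = 0.5×0.2863×21.5×3.6² = 39.89 kN/m, acting at H/3 = 1.200 m above the base.
FS_sliding = μW / P_a = 0.62×197.9 / 39.89 = 3.076.

3.08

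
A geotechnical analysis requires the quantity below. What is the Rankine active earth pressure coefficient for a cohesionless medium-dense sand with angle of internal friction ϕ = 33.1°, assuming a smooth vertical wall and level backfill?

0.294

K_a = tan²(45° − φ/2) = tan²(28.45°) = 0.2936.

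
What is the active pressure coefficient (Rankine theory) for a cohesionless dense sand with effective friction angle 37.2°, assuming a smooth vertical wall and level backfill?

0.246

K_a = (1 − sin φ)/(1 + sin φ) = (1 − sin 37.2°)/(1 + sin 37.2°) = 0.2464.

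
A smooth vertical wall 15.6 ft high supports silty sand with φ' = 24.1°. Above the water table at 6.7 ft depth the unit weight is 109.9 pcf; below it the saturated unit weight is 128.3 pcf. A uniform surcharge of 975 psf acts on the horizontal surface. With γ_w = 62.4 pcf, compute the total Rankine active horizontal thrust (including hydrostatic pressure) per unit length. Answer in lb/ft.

13700 lb/ft

K_a = tan²(45° − φ/2) = 0.4201.
γ' = 128.3 − 62.4 = 65.90 pcf. h₂ = H − d_w = 8.9 ft.
σ'_h: at surface K_a·q = 409.6; at WT K_a(q+γd_w) = 719.0; at base K_a(q+γd_w+γ'h₂) = 965.4 psf.
P₁ = ½(409.6+719.0)×6.7 = 3781; P₂ = ½(719.0+965.4)×8.9 = 7495; P_w = ½γ_w h₂² = 2471.
Total = 3781+7495+2471 = 13750 lb/ft.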